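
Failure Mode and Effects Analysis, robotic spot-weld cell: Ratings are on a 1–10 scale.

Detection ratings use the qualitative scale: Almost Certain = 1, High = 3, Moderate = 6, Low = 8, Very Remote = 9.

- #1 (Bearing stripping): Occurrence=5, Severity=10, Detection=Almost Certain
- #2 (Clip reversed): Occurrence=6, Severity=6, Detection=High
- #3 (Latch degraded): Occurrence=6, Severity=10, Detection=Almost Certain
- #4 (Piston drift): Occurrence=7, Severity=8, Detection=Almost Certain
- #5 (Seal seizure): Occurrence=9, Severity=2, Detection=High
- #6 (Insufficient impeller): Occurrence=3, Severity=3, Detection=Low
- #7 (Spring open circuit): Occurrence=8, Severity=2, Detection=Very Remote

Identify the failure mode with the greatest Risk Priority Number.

RPN = Severity × Occurrence × Detection:
  #1: 10 × 5 × 1 = 50
  #2: 6 × 6 × 3 = 108
  #3: 10 × 6 × 1 = 60
  #4: 8 × 7 × 1 = 56
  #5: 2 × 9 × 3 = 54
  #6: 3 × 3 × 8 = 72
  #7: 2 × 8 × 9 = 144
Highest RPN is 144 → #7.

#7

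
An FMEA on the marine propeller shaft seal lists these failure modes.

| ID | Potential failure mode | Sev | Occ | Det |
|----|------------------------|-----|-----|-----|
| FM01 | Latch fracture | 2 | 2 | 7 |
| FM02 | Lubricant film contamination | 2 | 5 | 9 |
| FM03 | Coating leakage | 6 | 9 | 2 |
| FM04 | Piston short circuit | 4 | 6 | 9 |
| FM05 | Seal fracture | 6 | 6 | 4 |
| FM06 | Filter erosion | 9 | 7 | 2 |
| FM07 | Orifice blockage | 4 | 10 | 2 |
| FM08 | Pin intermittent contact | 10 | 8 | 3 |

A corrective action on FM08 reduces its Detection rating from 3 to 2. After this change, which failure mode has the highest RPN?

FM04

RPN = Severity × Occurrence × Detection:
  FM01: 2 × 2 × 7 = 28
  FM02: 2 × 5 × 9 = 90
  FM03: 6 × 9 × 2 = 108
  FM04: 4 × 6 × 9 = 216
  FM05: 6 × 6 × 4 = 144
  FM06: 9 × 7 × 2 = 126
  FM07: 4 × 10 × 2 = 80
  FM08: 10 × 8 × 3 = 240
After action: FM08 → 10 × 8 × 2 = 160.
Revised RPNs: FM04=216, FM08=160, FM05=144, FM06=126, FM03=108, FM02=90, FM07=80, FM01=28.
Highest is now FM04 (216).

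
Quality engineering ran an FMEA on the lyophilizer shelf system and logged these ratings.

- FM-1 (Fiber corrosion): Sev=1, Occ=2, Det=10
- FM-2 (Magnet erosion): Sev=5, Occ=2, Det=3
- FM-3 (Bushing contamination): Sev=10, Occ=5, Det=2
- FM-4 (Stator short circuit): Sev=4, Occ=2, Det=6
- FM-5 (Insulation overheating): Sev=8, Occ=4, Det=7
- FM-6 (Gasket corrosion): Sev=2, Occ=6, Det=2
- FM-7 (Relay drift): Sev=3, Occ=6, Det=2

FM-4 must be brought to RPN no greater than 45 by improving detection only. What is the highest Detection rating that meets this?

FM-4: S=4, O=2, D=6 → current RPN = 48.
Fixed product = 8. Need 8 × D ≤ 45, so D ≤ 45/8 = 5.62.
Maximum integer Detection rating = 5 (gives RPN 40; D=6 would give 48 > 45).

5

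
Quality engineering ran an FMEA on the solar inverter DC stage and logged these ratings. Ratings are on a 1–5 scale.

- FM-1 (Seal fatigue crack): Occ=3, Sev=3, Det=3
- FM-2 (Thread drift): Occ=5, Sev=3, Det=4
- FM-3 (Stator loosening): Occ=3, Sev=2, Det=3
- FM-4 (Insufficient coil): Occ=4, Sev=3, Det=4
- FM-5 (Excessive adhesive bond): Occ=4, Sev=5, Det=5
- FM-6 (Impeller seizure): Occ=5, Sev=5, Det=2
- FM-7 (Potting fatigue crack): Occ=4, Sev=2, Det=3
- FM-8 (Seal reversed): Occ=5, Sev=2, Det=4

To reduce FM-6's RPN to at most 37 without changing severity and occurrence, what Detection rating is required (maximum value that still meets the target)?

1

FM-6: S=5, O=5, D=2 → current RPN = 50.
Fixed product = 25. Need 25 × D ≤ 37, so D ≤ 37/25 = 1.48.
Maximum integer Detection rating = 1 (gives RPN 25; D=2 would give 50 > 37).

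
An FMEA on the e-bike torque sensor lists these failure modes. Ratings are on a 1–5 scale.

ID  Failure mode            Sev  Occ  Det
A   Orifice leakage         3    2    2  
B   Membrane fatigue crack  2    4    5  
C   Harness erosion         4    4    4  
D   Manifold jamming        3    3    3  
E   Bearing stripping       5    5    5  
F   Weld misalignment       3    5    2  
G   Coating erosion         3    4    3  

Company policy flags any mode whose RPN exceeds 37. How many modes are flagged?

3

RPN = Severity × Occurrence × Detection:
  A: 3 × 2 × 2 = 12
  B: 2 × 4 × 5 = 40
  C: 4 × 4 × 4 = 64
  D: 3 × 3 × 3 = 27
  E: 5 × 5 × 5 = 125
  F: 3 × 5 × 2 = 30
  G: 3 × 4 × 3 = 36
Modes with RPN > 37: B (40), C (64), E (125) → 3.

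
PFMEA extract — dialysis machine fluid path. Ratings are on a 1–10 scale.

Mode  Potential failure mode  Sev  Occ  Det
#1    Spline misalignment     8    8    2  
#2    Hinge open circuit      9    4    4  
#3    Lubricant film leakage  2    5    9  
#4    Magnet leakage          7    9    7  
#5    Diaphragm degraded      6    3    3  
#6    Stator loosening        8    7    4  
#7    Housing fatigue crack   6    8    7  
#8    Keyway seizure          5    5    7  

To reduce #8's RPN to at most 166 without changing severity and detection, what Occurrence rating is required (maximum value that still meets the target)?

4

#8: S=5, O=5, D=7 → current RPN = 175.
Fixed product = 35. Need 35 × O ≤ 166, so O ≤ 166/35 = 4.74.
Maximum integer Occurrence rating = 4 (gives RPN 140; O=5 would give 175 > 166).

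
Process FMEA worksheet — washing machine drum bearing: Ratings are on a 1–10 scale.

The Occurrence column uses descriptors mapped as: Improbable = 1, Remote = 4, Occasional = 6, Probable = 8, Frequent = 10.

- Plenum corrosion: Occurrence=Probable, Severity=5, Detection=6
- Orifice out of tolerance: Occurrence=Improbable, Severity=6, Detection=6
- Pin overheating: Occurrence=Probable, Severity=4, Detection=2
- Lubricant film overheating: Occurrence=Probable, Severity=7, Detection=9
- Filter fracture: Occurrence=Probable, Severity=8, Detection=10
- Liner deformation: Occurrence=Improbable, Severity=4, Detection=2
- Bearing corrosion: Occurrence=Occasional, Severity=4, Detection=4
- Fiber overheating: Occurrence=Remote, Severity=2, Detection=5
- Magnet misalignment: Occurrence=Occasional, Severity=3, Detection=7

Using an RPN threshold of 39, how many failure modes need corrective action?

RPN = Severity × Occurrence × Detection:
  Plenum corrosion: 5 × 8 × 6 = 240
  Orifice out of tolerance: 6 × 1 × 6 = 36
  Pin overheating: 4 × 8 × 2 = 64
  Lubricant film overheating: 7 × 8 × 9 = 504
  Filter fracture: 8 × 8 × 10 = 640
  Liner deformation: 4 × 1 × 2 = 8
  Bearing corrosion: 4 × 6 × 4 = 96
  Fiber overheating: 2 × 4 × 5 = 40
  Magnet misalignment: 3 × 6 × 7 = 126
Modes with RPN ≥ 39: Plenum corrosion (240), Pin overheating (64), Lubricant film overheating (504), Filter fracture (640), Bearing corrosion (96), Fiber overheating (40), Magnet misalignment (126) → 7.

7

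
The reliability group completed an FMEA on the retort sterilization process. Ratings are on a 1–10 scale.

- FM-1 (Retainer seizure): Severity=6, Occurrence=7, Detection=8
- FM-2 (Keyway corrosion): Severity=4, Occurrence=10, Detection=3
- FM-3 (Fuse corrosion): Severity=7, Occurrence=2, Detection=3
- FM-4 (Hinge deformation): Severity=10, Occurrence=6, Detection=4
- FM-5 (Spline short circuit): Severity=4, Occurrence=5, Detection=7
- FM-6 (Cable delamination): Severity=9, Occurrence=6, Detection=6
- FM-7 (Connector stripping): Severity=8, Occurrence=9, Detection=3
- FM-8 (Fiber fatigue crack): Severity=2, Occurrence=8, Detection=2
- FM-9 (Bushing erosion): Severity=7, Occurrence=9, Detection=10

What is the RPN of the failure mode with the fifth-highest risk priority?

RPN = Severity × Occurrence × Detection:
  FM-1: 6 × 7 × 8 = 336
  FM-2: 4 × 10 × 3 = 120
  FM-3: 7 × 2 × 3 = 42
  FM-4: 10 × 6 × 4 = 240
  FM-5: 4 × 5 × 7 = 140
  FM-6: 9 × 6 × 6 = 324
  FM-7: 8 × 9 × 3 = 216
  FM-8: 2 × 8 × 2 = 32
  FM-9: 7 × 9 × 10 = 630
Sorted descending: 630, 336, 324, 240, 216, 140, 120, 42, 32.
The fifth-highest RPN is 216 (FM-7).

216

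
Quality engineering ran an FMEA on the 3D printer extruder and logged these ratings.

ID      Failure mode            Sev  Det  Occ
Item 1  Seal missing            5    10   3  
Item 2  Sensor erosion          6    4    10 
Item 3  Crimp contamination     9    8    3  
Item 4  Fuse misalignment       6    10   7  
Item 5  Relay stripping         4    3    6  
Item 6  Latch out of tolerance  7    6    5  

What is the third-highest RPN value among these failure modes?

RPN = Severity × Occurrence × Detection:
  Item 1: 5 × 3 × 10 = 150
  Item 2: 6 × 10 × 4 = 240
  Item 3: 9 × 3 × 8 = 216
  Item 4: 6 × 7 × 10 = 420
  Item 5: 4 × 6 × 3 = 72
  Item 6: 7 × 5 × 6 = 210
Sorted descending: 420, 240, 216, 210, 150, 72.
The third-highest RPN is 216 (Item 3).

216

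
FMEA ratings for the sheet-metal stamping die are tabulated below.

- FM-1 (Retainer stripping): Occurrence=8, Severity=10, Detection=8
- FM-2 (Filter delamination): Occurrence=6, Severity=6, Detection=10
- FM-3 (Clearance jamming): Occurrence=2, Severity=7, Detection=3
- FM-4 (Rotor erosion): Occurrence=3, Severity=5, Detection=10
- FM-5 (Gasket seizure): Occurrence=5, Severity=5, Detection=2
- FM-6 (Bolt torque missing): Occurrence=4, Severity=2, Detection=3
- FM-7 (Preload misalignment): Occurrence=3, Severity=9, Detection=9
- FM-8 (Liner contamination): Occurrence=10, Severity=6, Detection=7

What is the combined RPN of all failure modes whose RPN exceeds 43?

1863

RPN = Severity × Occurrence × Detection:
  FM-1: 10 × 8 × 8 = 640
  FM-2: 6 × 6 × 10 = 360
  FM-3: 7 × 2 × 3 = 42
  FM-4: 5 × 3 × 10 = 150
  FM-5: 5 × 5 × 2 = 50
  FM-6: 2 × 4 × 3 = 24
  FM-7: 9 × 3 × 9 = 243
  FM-8: 6 × 10 × 7 = 420
RPN > 43: FM-1 (640), FM-2 (360), FM-4 (150), FM-5 (50), FM-7 (243), FM-8 (420).
Sum: 640 + 360 + 150 + 50 + 243 + 420 = 1863.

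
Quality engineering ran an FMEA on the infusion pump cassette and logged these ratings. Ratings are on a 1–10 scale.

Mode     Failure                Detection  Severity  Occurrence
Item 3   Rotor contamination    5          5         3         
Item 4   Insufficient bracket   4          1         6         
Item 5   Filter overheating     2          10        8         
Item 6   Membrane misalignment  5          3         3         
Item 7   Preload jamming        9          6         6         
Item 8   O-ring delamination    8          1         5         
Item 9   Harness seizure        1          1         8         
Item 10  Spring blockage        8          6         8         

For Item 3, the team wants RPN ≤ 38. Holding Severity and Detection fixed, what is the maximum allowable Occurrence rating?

Item 3: S=5, O=3, D=5 → current RPN = 75.
Fixed product = 25. Need 25 × O ≤ 38, so O ≤ 38/25 = 1.52.
Maximum integer Occurrence rating = 1 (gives RPN 25; O=2 would give 50 > 38).

1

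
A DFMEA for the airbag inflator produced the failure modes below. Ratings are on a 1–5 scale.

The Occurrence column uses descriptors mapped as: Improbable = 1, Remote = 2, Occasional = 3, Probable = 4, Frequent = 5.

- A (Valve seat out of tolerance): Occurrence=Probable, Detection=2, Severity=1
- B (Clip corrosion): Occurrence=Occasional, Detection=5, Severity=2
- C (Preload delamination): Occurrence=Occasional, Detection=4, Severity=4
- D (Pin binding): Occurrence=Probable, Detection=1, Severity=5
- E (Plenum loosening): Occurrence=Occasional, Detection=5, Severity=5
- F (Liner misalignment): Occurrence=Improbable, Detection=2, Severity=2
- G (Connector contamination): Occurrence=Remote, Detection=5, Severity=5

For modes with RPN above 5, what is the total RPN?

231

RPN = Severity × Occurrence × Detection:
  A: 1 × 4 × 2 = 8
  B: 2 × 3 × 5 = 30
  C: 4 × 3 × 4 = 48
  D: 5 × 4 × 1 = 20
  E: 5 × 3 × 5 = 75
  F: 2 × 1 × 2 = 4
  G: 5 × 2 × 5 = 50
RPN > 5: A (8), B (30), C (48), D (20), E (75), G (50).
Sum: 8 + 30 + 48 + 20 + 75 + 50 = 231.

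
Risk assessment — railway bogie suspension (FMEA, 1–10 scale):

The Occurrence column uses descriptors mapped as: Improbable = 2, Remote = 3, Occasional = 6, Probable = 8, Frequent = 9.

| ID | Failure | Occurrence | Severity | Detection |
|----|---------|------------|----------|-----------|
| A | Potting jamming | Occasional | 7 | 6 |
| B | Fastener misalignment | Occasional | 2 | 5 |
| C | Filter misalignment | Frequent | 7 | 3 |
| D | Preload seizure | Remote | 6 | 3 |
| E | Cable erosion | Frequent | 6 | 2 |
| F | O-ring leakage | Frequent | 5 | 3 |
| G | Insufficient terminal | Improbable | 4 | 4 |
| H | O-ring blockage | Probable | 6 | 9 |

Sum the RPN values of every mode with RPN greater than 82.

RPN = Severity × Occurrence × Detection:
  A: 7 × 6 × 6 = 252
  B: 2 × 6 × 5 = 60
  C: 7 × 9 × 3 = 189
  D: 6 × 3 × 3 = 54
  E: 6 × 9 × 2 = 108
  F: 5 × 9 × 3 = 135
  G: 4 × 2 × 4 = 32
  H: 6 × 8 × 9 = 432
RPN > 82: A (252), C (189), E (108), F (135), H (432).
Sum: 252 + 189 + 108 + 135 + 432 = 1116.

1116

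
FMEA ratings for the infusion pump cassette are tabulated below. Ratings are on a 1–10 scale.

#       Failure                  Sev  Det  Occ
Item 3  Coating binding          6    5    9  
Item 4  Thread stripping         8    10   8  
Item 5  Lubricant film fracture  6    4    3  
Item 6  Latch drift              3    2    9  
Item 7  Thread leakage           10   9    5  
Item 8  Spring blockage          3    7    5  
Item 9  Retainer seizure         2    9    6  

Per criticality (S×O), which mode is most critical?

Criticality = Severity × Occurrence:
  Item 3: 6 × 9 = 54
  Item 4: 8 × 8 = 64
  Item 5: 6 × 3 = 18
  Item 6: 3 × 9 = 27
  Item 7: 10 × 5 = 50
  Item 8: 3 × 5 = 15
  Item 9: 2 × 6 = 12
Highest criticality is 64 → Item 4.

Item 4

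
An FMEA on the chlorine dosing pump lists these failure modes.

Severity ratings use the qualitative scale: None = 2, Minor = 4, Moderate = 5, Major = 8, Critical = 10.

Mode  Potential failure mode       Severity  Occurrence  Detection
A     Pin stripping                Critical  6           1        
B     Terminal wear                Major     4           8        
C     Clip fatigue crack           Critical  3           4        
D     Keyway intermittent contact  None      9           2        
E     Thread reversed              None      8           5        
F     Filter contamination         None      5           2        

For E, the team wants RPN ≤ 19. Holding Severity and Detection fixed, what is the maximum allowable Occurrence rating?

E: S=2, O=8, D=5 → current RPN = 80.
Fixed product = 10. Need 10 × O ≤ 19, so O ≤ 19/10 = 1.90.
Maximum integer Occurrence rating = 1 (gives RPN 10; O=2 would give 20 > 19).

1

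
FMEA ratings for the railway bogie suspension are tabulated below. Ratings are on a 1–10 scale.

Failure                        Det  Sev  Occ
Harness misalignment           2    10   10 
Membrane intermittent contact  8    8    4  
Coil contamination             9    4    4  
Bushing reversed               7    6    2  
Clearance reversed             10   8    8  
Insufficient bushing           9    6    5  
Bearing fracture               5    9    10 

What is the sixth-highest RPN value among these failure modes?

RPN = Severity × Occurrence × Detection:
  Harness misalignment: 10 × 10 × 2 = 200
  Membrane intermittent contact: 8 × 4 × 8 = 256
  Coil contamination: 4 × 4 × 9 = 144
  Bushing reversed: 6 × 2 × 7 = 84
  Clearance reversed: 8 × 8 × 10 = 640
  Insufficient bushing: 6 × 5 × 9 = 270
  Bearing fracture: 9 × 10 × 5 = 450
Sorted descending: 640, 450, 270, 256, 200, 144, 84.
The sixth-highest RPN is 144 (Coil contamination).

144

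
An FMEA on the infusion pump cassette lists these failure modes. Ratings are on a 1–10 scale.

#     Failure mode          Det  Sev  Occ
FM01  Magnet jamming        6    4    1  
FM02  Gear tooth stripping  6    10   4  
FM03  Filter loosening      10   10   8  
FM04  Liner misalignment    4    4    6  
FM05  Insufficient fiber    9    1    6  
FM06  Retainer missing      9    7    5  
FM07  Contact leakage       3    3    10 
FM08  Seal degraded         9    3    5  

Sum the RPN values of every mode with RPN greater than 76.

RPN = Severity × Occurrence × Detection:
  FM01: 4 × 1 × 6 = 24
  FM02: 10 × 4 × 6 = 240
  FM03: 10 × 8 × 10 = 800
  FM04: 4 × 6 × 4 = 96
  FM05: 1 × 6 × 9 = 54
  FM06: 7 × 5 × 9 = 315
  FM07: 3 × 10 × 3 = 90
  FM08: 3 × 5 × 9 = 135
RPN > 76: FM02 (240), FM03 (800), FM04 (96), FM06 (315), FM07 (90), FM08 (135).
Sum: 240 + 800 + 96 + 315 + 90 + 135 = 1676.

1676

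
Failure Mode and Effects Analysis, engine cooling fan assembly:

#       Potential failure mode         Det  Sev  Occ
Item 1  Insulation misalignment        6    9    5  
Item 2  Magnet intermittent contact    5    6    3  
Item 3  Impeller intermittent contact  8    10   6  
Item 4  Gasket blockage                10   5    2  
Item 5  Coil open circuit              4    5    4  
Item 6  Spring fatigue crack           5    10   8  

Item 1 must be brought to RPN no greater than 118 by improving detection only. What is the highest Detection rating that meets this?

2

Item 1: S=9, O=5, D=6 → current RPN = 270.
Fixed product = 45. Need 45 × D ≤ 118, so D ≤ 118/45 = 2.62.
Maximum integer Detection rating = 2 (gives RPN 90; D=3 would give 135 > 118).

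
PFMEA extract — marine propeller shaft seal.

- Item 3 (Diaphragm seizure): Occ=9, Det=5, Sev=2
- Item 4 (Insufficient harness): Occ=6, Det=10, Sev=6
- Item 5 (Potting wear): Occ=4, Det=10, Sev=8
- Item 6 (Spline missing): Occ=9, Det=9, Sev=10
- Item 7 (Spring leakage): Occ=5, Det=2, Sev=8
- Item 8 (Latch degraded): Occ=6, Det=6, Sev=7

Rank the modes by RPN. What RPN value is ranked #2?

360

RPN = Severity × Occurrence × Detection:
  Item 3: 2 × 9 × 5 = 90
  Item 4: 6 × 6 × 10 = 360
  Item 5: 8 × 4 × 10 = 320
  Item 6: 10 × 9 × 9 = 810
  Item 7: 8 × 5 × 2 = 80
  Item 8: 7 × 6 × 6 = 252
Sorted descending: 810, 360, 320, 252, 90, 80.
The second-highest RPN is 360 (Item 4).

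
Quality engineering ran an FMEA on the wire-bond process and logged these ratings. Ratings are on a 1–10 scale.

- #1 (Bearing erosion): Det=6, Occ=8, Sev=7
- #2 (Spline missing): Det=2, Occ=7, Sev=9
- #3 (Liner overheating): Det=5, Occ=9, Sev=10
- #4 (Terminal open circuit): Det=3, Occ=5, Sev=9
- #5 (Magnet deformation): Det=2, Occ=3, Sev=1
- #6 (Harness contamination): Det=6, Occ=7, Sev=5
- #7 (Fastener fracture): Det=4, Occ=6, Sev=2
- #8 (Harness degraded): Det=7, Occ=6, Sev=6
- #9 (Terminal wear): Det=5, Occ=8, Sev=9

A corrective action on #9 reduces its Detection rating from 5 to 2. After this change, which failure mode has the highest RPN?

#3

RPN = Severity × Occurrence × Detection:
  #1: 7 × 8 × 6 = 336
  #2: 9 × 7 × 2 = 126
  #3: 10 × 9 × 5 = 450
  #4: 9 × 5 × 3 = 135
  #5: 1 × 3 × 2 = 6
  #6: 5 × 7 × 6 = 210
  #7: 2 × 6 × 4 = 48
  #8: 6 × 6 × 7 = 252
  #9: 9 × 8 × 5 = 360
After action: #9 → 9 × 8 × 2 = 144.
Revised RPNs: #3=450, #1=336, #8=252, #6=210, #9=144, #4=135, #2=126, #7=48, #5=6.
Highest is now #3 (450).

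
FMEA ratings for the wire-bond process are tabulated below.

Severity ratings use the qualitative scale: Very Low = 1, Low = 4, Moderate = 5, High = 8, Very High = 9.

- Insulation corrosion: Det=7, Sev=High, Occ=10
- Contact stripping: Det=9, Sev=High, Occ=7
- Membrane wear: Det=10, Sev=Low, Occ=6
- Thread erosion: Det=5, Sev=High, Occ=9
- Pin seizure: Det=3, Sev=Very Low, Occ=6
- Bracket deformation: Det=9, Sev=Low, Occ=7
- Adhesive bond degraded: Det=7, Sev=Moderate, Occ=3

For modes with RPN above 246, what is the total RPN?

RPN = Severity × Occurrence × Detection:
  Insulation corrosion: 8 × 10 × 7 = 560
  Contact stripping: 8 × 7 × 9 = 504
  Membrane wear: 4 × 6 × 10 = 240
  Thread erosion: 8 × 9 × 5 = 360
  Pin seizure: 1 × 6 × 3 = 18
  Bracket deformation: 4 × 7 × 9 = 252
  Adhesive bond degraded: 5 × 3 × 7 = 105
RPN > 246: Insulation corrosion (560), Contact stripping (504), Thread erosion (360), Bracket deformation (252).
Sum: 560 + 504 + 360 + 252 = 1676.

1676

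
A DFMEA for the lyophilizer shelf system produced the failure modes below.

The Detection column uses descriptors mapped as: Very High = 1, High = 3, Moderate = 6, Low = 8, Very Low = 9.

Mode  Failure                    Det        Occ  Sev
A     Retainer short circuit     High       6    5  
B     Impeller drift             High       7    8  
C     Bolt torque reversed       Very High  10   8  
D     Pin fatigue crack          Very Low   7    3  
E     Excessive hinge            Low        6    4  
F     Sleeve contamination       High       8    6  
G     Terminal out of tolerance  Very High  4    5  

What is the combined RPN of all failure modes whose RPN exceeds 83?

RPN = Severity × Occurrence × Detection:
  A: 5 × 6 × 3 = 90
  B: 8 × 7 × 3 = 168
  C: 8 × 10 × 1 = 80
  D: 3 × 7 × 9 = 189
  E: 4 × 6 × 8 = 192
  F: 6 × 8 × 3 = 144
  G: 5 × 4 × 1 = 20
RPN > 83: A (90), B (168), D (189), E (192), F (144).
Sum: 90 + 168 + 189 + 192 + 144 = 783.

783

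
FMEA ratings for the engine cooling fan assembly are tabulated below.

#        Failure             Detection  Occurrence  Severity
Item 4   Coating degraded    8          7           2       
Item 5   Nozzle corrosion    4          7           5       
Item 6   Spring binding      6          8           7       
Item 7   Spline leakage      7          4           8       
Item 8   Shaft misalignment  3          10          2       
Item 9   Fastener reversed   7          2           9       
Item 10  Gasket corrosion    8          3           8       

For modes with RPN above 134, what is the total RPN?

RPN = Severity × Occurrence × Detection:
  Item 4: 2 × 7 × 8 = 112
  Item 5: 5 × 7 × 4 = 140
  Item 6: 7 × 8 × 6 = 336
  Item 7: 8 × 4 × 7 = 224
  Item 8: 2 × 10 × 3 = 60
  Item 9: 9 × 2 × 7 = 126
  Item 10: 8 × 3 × 8 = 192
RPN > 134: Item 5 (140), Item 6 (336), Item 7 (224), Item 10 (192).
Sum: 140 + 336 + 224 + 192 = 892.

892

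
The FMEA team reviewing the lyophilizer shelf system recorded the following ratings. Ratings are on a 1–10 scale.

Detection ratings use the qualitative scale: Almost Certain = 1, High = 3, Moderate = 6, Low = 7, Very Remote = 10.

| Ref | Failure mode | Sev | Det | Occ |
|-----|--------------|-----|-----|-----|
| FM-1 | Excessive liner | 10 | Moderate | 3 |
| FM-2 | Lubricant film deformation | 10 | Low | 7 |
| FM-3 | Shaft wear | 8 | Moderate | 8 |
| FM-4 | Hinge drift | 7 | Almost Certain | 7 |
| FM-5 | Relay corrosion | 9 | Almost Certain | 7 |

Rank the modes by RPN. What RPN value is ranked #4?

RPN = Severity × Occurrence × Detection:
  FM-1: 10 × 3 × 6 = 180
  FM-2: 10 × 7 × 7 = 490
  FM-3: 8 × 8 × 6 = 384
  FM-4: 7 × 7 × 1 = 49
  FM-5: 9 × 7 × 1 = 63
Sorted descending: 490, 384, 180, 63, 49.
The fourth-highest RPN is 63 (FM-5).

63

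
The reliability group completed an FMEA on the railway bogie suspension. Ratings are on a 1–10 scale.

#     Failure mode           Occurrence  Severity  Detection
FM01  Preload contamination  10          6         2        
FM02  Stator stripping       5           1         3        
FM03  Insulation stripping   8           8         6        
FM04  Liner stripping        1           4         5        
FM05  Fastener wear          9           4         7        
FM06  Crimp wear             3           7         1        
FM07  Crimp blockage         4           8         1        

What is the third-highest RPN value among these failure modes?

RPN = Severity × Occurrence × Detection:
  FM01: 6 × 10 × 2 = 120
  FM02: 1 × 5 × 3 = 15
  FM03: 8 × 8 × 6 = 384
  FM04: 4 × 1 × 5 = 20
  FM05: 4 × 9 × 7 = 252
  FM06: 7 × 3 × 1 = 21
  FM07: 8 × 4 × 1 = 32
Sorted descending: 384, 252, 120, 32, 21, 20, 15.
The third-highest RPN is 120 (FM01).

120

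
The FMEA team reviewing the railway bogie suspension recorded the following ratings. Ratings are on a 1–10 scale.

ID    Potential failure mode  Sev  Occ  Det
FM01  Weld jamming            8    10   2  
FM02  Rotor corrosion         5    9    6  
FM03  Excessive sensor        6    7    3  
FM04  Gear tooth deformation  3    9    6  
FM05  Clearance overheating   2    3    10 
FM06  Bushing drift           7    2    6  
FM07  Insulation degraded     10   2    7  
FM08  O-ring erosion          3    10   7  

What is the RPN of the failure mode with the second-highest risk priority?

210

RPN = Severity × Occurrence × Detection:
  FM01: 8 × 10 × 2 = 160
  FM02: 5 × 9 × 6 = 270
  FM03: 6 × 7 × 3 = 126
  FM04: 3 × 9 × 6 = 162
  FM05: 2 × 3 × 10 = 60
  FM06: 7 × 2 × 6 = 84
  FM07: 10 × 2 × 7 = 140
  FM08: 3 × 10 × 7 = 210
Sorted descending: 270, 210, 162, 160, 140, 126, 84, 60.
The second-highest RPN is 210 (FM08).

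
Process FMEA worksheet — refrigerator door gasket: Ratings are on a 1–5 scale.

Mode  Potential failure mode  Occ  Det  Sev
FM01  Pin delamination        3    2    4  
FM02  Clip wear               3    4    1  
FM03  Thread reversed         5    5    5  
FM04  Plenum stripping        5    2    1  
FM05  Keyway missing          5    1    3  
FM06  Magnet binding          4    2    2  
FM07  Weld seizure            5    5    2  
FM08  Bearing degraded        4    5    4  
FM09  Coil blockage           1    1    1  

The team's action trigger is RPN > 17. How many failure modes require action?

4

RPN = Severity × Occurrence × Detection:
  FM01: 4 × 3 × 2 = 24
  FM02: 1 × 3 × 4 = 12
  FM03: 5 × 5 × 5 = 125
  FM04: 1 × 5 × 2 = 10
  FM05: 3 × 5 × 1 = 15
  FM06: 2 × 4 × 2 = 16
  FM07: 2 × 5 × 5 = 50
  FM08: 4 × 4 × 5 = 80
  FM09: 1 × 1 × 1 = 1
Modes with RPN > 17: FM01 (24), FM03 (125), FM07 (50), FM08 (80) → 4.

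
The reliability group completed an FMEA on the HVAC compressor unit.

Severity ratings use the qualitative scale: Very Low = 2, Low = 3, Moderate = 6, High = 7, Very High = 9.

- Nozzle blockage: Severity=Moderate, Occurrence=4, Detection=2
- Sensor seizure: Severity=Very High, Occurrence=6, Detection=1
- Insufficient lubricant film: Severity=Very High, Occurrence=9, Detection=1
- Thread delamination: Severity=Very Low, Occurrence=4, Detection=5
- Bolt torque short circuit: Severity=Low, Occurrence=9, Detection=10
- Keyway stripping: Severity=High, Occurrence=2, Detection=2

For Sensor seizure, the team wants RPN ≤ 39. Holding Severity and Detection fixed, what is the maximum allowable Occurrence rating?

Sensor seizure: S=9, O=6, D=1 → current RPN = 54.
Fixed product = 9. Need 9 × O ≤ 39, so O ≤ 39/9 = 4.33.
Maximum integer Occurrence rating = 4 (gives RPN 36; O=5 would give 45 > 39).

4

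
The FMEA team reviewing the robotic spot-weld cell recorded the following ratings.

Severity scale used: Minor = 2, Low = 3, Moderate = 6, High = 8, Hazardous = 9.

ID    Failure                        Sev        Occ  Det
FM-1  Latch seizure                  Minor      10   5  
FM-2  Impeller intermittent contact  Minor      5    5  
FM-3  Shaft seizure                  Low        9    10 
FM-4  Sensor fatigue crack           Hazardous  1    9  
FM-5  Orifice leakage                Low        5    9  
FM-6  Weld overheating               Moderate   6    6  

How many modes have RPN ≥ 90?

4

RPN = Severity × Occurrence × Detection:
  FM-1: 2 × 10 × 5 = 100
  FM-2: 2 × 5 × 5 = 50
  FM-3: 3 × 9 × 10 = 270
  FM-4: 9 × 1 × 9 = 81
  FM-5: 3 × 5 × 9 = 135
  FM-6: 6 × 6 × 6 = 216
Modes with RPN ≥ 90: FM-1 (100), FM-3 (270), FM-5 (135), FM-6 (216) → 4.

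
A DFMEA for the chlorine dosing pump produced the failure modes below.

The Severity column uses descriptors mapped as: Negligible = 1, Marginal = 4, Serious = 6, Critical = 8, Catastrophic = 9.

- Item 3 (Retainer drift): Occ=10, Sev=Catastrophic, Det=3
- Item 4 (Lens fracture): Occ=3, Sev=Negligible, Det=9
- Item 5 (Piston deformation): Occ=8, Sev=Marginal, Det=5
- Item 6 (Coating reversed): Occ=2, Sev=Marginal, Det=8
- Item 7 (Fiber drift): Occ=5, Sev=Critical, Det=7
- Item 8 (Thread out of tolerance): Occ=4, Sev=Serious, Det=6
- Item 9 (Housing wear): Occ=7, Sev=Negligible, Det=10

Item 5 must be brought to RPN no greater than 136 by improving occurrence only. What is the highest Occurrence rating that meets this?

Item 5: S=4, O=8, D=5 → current RPN = 160.
Fixed product = 20. Need 20 × O ≤ 136, so O ≤ 136/20 = 6.80.
Maximum integer Occurrence rating = 6 (gives RPN 120; O=7 would give 140 > 136).

6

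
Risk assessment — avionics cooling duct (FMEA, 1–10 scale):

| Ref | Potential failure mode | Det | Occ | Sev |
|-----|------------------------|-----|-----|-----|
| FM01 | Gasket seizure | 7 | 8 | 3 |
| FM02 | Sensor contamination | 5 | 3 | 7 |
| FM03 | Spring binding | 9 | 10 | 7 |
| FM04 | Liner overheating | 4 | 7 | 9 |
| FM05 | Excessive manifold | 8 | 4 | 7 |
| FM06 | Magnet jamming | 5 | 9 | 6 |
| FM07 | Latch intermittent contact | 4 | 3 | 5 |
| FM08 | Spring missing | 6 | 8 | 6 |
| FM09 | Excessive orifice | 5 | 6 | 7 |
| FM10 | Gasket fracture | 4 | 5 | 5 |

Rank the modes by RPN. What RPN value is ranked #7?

168

RPN = Severity × Occurrence × Detection:
  FM01: 3 × 8 × 7 = 168
  FM02: 7 × 3 × 5 = 105
  FM03: 7 × 10 × 9 = 630
  FM04: 9 × 7 × 4 = 252
  FM05: 7 × 4 × 8 = 224
  FM06: 6 × 9 × 5 = 270
  FM07: 5 × 3 × 4 = 60
  FM08: 6 × 8 × 6 = 288
  FM09: 7 × 6 × 5 = 210
  FM10: 5 × 5 × 4 = 100
Sorted descending: 630, 288, 270, 252, 224, 210, 168, 105, 100, 60.
The seventh-highest RPN is 168 (FM01).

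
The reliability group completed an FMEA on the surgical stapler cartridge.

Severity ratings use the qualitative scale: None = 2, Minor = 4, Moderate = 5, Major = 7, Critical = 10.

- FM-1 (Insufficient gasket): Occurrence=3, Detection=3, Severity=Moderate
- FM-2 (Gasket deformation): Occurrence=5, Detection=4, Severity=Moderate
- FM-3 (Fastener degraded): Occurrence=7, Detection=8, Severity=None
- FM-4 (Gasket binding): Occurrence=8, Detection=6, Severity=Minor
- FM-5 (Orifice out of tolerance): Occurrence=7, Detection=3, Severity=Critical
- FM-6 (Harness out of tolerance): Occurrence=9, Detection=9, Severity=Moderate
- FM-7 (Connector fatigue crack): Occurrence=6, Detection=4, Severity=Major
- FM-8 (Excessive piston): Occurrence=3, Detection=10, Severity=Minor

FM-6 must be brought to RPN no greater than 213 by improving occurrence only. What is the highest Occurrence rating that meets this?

4

FM-6: S=5, O=9, D=9 → current RPN = 405.
Fixed product = 45. Need 45 × O ≤ 213, so O ≤ 213/45 = 4.73.
Maximum integer Occurrence rating = 4 (gives RPN 180; O=5 would give 225 > 213).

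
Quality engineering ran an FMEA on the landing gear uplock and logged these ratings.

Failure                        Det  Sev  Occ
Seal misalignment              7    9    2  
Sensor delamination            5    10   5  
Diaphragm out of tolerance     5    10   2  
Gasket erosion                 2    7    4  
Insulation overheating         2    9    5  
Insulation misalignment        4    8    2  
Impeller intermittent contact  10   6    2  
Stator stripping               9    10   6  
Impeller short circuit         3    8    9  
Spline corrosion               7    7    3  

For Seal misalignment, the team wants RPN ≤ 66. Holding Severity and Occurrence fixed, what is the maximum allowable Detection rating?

Seal misalignment: S=9, O=2, D=7 → current RPN = 126.
Fixed product = 18. Need 18 × D ≤ 66, so D ≤ 66/18 = 3.67.
Maximum integer Detection rating = 3 (gives RPN 54; D=4 would give 72 > 66).

3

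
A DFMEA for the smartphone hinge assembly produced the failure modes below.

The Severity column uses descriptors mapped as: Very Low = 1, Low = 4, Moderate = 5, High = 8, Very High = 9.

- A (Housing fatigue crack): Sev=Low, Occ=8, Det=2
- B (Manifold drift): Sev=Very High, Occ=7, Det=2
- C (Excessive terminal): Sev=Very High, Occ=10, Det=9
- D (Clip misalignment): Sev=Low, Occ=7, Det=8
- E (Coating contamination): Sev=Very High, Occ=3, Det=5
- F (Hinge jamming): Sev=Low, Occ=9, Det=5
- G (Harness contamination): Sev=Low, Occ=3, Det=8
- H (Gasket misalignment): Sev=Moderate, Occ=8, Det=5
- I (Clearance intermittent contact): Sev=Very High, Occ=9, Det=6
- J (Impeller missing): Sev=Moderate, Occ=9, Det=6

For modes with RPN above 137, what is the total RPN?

2170

RPN = Severity × Occurrence × Detection:
  A: 4 × 8 × 2 = 64
  B: 9 × 7 × 2 = 126
  C: 9 × 10 × 9 = 810
  D: 4 × 7 × 8 = 224
  E: 9 × 3 × 5 = 135
  F: 4 × 9 × 5 = 180
  G: 4 × 3 × 8 = 96
  H: 5 × 8 × 5 = 200
  I: 9 × 9 × 6 = 486
  J: 5 × 9 × 6 = 270
RPN > 137: C (810), D (224), F (180), H (200), I (486), J (270).
Sum: 810 + 224 + 180 + 200 + 486 + 270 = 2170.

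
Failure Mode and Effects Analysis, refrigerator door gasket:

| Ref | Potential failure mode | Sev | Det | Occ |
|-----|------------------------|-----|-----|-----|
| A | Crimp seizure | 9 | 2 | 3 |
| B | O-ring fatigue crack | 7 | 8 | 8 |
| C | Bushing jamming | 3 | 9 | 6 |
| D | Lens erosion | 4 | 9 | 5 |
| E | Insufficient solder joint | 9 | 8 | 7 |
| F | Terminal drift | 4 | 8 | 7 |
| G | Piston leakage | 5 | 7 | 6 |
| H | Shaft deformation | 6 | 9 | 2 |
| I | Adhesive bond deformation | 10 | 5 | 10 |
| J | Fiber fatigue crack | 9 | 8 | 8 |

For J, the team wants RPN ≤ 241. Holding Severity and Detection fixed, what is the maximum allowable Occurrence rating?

J: S=9, O=8, D=8 → current RPN = 576.
Fixed product = 72. Need 72 × O ≤ 241, so O ≤ 241/72 = 3.35.
Maximum integer Occurrence rating = 3 (gives RPN 216; O=4 would give 288 > 241).

3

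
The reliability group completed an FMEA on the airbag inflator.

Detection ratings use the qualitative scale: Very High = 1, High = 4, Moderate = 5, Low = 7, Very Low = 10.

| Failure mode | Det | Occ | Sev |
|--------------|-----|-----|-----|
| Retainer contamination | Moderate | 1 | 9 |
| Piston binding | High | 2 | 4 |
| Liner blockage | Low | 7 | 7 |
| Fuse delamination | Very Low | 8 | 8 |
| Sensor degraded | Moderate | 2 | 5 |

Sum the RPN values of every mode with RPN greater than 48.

RPN = Severity × Occurrence × Detection:
  Retainer contamination: 9 × 1 × 5 = 45
  Piston binding: 4 × 2 × 4 = 32
  Liner blockage: 7 × 7 × 7 = 343
  Fuse delamination: 8 × 8 × 10 = 640
  Sensor degraded: 5 × 2 × 5 = 50
RPN > 48: Liner blockage (343), Fuse delamination (640), Sensor degraded (50).
Sum: 343 + 640 + 50 = 1033.

1033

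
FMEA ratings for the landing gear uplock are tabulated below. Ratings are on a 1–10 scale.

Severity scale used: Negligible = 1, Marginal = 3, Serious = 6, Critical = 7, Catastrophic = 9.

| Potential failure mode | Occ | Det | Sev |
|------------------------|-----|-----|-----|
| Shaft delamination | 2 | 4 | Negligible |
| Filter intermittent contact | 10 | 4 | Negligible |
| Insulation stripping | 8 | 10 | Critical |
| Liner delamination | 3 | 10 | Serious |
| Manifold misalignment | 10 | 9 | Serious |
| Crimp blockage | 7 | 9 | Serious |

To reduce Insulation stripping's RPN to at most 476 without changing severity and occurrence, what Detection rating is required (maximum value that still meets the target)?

Insulation stripping: S=7, O=8, D=10 → current RPN = 560.
Fixed product = 56. Need 56 × D ≤ 476, so D ≤ 476/56 = 8.50.
Maximum integer Detection rating = 8 (gives RPN 448; D=9 would give 504 > 476).

8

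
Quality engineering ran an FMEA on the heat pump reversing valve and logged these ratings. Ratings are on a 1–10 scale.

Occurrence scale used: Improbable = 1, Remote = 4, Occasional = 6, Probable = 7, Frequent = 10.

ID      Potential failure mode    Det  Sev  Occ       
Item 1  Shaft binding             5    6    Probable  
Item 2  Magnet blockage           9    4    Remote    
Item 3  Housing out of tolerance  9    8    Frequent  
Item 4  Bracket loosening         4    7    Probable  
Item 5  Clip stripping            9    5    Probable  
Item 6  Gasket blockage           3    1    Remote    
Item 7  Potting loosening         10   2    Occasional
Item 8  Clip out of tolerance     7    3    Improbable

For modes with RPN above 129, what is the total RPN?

RPN = Severity × Occurrence × Detection:
  Item 1: 6 × 7 × 5 = 210
  Item 2: 4 × 4 × 9 = 144
  Item 3: 8 × 10 × 9 = 720
  Item 4: 7 × 7 × 4 = 196
  Item 5: 5 × 7 × 9 = 315
  Item 6: 1 × 4 × 3 = 12
  Item 7: 2 × 6 × 10 = 120
  Item 8: 3 × 1 × 7 = 21
RPN > 129: Item 1 (210), Item 2 (144), Item 3 (720), Item 4 (196), Item 5 (315).
Sum: 210 + 144 + 720 + 196 + 315 = 1585.

1585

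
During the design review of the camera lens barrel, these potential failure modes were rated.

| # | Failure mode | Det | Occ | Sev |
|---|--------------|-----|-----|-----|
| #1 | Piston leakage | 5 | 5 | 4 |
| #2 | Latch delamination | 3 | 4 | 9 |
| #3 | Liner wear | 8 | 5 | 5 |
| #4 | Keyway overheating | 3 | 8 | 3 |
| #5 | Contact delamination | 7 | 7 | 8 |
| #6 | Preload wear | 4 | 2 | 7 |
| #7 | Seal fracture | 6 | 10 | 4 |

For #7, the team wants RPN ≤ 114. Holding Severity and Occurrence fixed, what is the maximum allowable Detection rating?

2

#7: S=4, O=10, D=6 → current RPN = 240.
Fixed product = 40. Need 40 × D ≤ 114, so D ≤ 114/40 = 2.85.
Maximum integer Detection rating = 2 (gives RPN 80; D=3 would give 120 > 114).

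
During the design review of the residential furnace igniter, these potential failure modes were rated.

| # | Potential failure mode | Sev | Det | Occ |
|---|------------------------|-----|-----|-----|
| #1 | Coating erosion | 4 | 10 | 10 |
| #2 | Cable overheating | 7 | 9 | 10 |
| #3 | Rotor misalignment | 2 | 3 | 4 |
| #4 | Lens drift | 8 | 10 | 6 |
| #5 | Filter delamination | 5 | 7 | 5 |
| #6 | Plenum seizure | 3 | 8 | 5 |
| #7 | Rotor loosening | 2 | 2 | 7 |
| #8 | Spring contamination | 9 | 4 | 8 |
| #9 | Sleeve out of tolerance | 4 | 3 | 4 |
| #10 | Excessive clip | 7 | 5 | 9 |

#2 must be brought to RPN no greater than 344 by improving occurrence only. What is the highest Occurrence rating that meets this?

5

#2: S=7, O=10, D=9 → current RPN = 630.
Fixed product = 63. Need 63 × O ≤ 344, so O ≤ 344/63 = 5.46.
Maximum integer Occurrence rating = 5 (gives RPN 315; O=6 would give 378 > 344).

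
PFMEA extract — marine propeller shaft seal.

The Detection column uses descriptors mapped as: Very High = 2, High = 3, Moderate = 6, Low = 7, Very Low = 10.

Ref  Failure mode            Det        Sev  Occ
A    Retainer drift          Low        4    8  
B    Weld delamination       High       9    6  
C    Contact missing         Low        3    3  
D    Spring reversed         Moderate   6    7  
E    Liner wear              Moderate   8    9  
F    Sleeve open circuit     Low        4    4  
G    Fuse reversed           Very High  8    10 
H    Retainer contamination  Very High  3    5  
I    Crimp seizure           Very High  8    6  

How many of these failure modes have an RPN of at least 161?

4

RPN = Severity × Occurrence × Detection:
  A: 4 × 8 × 7 = 224
  B: 9 × 6 × 3 = 162
  C: 3 × 3 × 7 = 63
  D: 6 × 7 × 6 = 252
  E: 8 × 9 × 6 = 432
  F: 4 × 4 × 7 = 112
  G: 8 × 10 × 2 = 160
  H: 3 × 5 × 2 = 30
  I: 8 × 6 × 2 = 96
Modes with RPN ≥ 161: A (224), B (162), D (252), E (432) → 4.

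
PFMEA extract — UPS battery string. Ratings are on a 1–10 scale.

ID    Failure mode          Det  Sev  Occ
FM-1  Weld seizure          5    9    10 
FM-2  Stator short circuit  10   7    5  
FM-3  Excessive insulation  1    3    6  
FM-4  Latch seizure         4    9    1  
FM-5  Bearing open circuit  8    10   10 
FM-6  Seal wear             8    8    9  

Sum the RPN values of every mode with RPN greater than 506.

1376

RPN = Severity × Occurrence × Detection:
  FM-1: 9 × 10 × 5 = 450
  FM-2: 7 × 5 × 10 = 350
  FM-3: 3 × 6 × 1 = 18
  FM-4: 9 × 1 × 4 = 36
  FM-5: 10 × 10 × 8 = 800
  FM-6: 8 × 9 × 8 = 576
RPN > 506: FM-5 (800), FM-6 (576).
Sum: 800 + 576 = 1376.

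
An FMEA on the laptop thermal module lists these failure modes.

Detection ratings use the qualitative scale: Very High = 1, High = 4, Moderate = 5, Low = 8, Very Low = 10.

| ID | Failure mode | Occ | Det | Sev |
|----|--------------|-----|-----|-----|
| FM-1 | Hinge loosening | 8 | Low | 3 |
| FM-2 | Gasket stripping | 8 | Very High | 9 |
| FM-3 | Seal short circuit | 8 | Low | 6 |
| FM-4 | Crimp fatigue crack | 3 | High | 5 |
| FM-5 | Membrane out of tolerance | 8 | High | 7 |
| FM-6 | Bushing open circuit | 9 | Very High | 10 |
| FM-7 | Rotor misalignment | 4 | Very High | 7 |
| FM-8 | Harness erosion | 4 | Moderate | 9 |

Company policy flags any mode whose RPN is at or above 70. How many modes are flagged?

RPN = Severity × Occurrence × Detection:
  FM-1: 3 × 8 × 8 = 192
  FM-2: 9 × 8 × 1 = 72
  FM-3: 6 × 8 × 8 = 384
  FM-4: 5 × 3 × 4 = 60
  FM-5: 7 × 8 × 4 = 224
  FM-6: 10 × 9 × 1 = 90
  FM-7: 7 × 4 × 1 = 28
  FM-8: 9 × 4 × 5 = 180
Modes with RPN ≥ 70: FM-1 (192), FM-2 (72), FM-3 (384), FM-5 (224), FM-6 (90), FM-8 (180) → 6.

6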